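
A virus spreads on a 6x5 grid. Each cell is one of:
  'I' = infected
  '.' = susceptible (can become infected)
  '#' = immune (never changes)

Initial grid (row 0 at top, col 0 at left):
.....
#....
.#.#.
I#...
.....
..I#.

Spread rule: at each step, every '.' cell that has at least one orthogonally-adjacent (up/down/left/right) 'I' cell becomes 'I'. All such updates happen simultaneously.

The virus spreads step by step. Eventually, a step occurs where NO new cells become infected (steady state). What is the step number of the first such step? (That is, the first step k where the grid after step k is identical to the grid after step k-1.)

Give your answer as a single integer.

Step 0 (initial): 2 infected
Step 1: +4 new -> 6 infected
Step 2: +4 new -> 10 infected
Step 3: +3 new -> 13 infected
Step 4: +3 new -> 16 infected
Step 5: +4 new -> 20 infected
Step 6: +3 new -> 23 infected
Step 7: +2 new -> 25 infected
Step 8: +0 new -> 25 infected

Answer: 8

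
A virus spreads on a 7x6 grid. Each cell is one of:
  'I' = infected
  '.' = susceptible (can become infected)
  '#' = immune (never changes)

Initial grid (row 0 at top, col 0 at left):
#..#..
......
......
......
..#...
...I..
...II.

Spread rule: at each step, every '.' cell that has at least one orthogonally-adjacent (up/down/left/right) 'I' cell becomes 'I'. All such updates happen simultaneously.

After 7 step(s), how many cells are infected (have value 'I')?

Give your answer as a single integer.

Step 0 (initial): 3 infected
Step 1: +5 new -> 8 infected
Step 2: +5 new -> 13 infected
Step 3: +7 new -> 20 infected
Step 4: +6 new -> 26 infected
Step 5: +5 new -> 31 infected
Step 6: +5 new -> 36 infected
Step 7: +3 new -> 39 infected

Answer: 39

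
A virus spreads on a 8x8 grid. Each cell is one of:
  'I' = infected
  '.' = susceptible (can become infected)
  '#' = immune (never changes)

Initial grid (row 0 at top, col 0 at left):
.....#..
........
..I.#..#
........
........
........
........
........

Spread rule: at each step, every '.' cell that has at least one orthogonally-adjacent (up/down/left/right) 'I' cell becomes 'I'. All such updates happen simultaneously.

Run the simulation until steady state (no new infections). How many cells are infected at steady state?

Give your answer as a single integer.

Answer: 61

Derivation:
Step 0 (initial): 1 infected
Step 1: +4 new -> 5 infected
Step 2: +7 new -> 12 infected
Step 3: +9 new -> 21 infected
Step 4: +9 new -> 30 infected
Step 5: +9 new -> 39 infected
Step 6: +10 new -> 49 infected
Step 7: +6 new -> 55 infected
Step 8: +3 new -> 58 infected
Step 9: +2 new -> 60 infected
Step 10: +1 new -> 61 infected
Step 11: +0 new -> 61 infected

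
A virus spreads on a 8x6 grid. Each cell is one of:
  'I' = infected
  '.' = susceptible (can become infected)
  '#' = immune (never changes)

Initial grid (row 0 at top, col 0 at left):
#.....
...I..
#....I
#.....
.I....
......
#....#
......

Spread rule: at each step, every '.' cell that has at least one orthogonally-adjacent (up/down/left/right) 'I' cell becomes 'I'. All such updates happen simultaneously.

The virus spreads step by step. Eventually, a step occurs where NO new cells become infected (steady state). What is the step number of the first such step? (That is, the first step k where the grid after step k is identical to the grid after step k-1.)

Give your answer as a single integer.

Answer: 8

Derivation:
Step 0 (initial): 3 infected
Step 1: +11 new -> 14 infected
Step 2: +14 new -> 28 infected
Step 3: +7 new -> 35 infected
Step 4: +4 new -> 39 infected
Step 5: +2 new -> 41 infected
Step 6: +1 new -> 42 infected
Step 7: +1 new -> 43 infected
Step 8: +0 new -> 43 infected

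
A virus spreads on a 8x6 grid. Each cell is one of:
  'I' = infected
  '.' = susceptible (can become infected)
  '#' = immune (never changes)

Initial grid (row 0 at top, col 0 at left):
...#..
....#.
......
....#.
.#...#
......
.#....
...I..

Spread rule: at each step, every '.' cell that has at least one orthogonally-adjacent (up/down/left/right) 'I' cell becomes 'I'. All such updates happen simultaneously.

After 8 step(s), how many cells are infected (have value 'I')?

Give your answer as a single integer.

Answer: 37

Derivation:
Step 0 (initial): 1 infected
Step 1: +3 new -> 4 infected
Step 2: +5 new -> 9 infected
Step 3: +5 new -> 14 infected
Step 4: +6 new -> 20 infected
Step 5: +3 new -> 23 infected
Step 6: +5 new -> 28 infected
Step 7: +4 new -> 32 infected
Step 8: +5 new -> 37 infected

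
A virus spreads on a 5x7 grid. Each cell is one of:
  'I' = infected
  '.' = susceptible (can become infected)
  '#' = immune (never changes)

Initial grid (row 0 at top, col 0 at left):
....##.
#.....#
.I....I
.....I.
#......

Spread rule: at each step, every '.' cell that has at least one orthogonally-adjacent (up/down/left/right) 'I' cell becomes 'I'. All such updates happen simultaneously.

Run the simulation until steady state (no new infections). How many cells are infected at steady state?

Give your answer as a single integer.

Answer: 29

Derivation:
Step 0 (initial): 3 infected
Step 1: +8 new -> 11 infected
Step 2: +11 new -> 22 infected
Step 3: +6 new -> 28 infected
Step 4: +1 new -> 29 infected
Step 5: +0 new -> 29 infected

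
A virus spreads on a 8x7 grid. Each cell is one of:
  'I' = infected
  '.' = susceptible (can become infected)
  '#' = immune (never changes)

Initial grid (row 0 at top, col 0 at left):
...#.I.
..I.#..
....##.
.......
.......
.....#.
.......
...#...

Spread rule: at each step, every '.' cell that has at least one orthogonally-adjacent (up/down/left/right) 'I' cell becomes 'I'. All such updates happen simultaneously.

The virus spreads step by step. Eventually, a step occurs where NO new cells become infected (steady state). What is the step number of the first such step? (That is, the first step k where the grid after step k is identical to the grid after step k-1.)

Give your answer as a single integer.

Step 0 (initial): 2 infected
Step 1: +7 new -> 9 infected
Step 2: +6 new -> 15 infected
Step 3: +6 new -> 21 infected
Step 4: +6 new -> 27 infected
Step 5: +7 new -> 34 infected
Step 6: +7 new -> 41 infected
Step 7: +4 new -> 45 infected
Step 8: +4 new -> 49 infected
Step 9: +1 new -> 50 infected
Step 10: +0 new -> 50 infected

Answer: 10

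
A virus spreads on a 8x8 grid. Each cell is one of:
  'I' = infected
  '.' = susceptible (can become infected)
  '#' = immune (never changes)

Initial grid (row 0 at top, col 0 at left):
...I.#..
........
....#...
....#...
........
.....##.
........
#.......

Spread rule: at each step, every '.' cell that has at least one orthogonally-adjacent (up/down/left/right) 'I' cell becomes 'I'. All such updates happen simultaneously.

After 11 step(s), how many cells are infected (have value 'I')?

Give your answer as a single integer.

Step 0 (initial): 1 infected
Step 1: +3 new -> 4 infected
Step 2: +4 new -> 8 infected
Step 3: +5 new -> 13 infected
Step 4: +6 new -> 19 infected
Step 5: +9 new -> 28 infected
Step 6: +9 new -> 37 infected
Step 7: +7 new -> 44 infected
Step 8: +6 new -> 50 infected
Step 9: +5 new -> 55 infected
Step 10: +2 new -> 57 infected
Step 11: +1 new -> 58 infected

Answer: 58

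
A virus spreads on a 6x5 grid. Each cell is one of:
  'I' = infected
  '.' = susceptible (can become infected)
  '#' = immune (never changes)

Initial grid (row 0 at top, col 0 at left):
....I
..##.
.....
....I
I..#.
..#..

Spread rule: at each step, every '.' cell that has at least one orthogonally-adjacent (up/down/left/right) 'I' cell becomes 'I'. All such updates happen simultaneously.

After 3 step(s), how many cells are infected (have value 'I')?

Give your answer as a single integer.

Step 0 (initial): 3 infected
Step 1: +8 new -> 11 infected
Step 2: +8 new -> 19 infected
Step 3: +5 new -> 24 infected

Answer: 24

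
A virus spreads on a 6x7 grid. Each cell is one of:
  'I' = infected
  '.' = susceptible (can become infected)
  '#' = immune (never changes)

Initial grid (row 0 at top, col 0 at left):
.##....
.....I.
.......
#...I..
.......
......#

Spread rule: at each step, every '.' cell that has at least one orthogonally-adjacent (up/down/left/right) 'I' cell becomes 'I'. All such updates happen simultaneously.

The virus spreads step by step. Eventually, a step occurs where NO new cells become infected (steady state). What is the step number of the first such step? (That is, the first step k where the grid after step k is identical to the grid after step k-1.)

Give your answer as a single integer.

Answer: 7

Derivation:
Step 0 (initial): 2 infected
Step 1: +8 new -> 10 infected
Step 2: +10 new -> 20 infected
Step 3: +8 new -> 28 infected
Step 4: +4 new -> 32 infected
Step 5: +4 new -> 36 infected
Step 6: +2 new -> 38 infected
Step 7: +0 new -> 38 infected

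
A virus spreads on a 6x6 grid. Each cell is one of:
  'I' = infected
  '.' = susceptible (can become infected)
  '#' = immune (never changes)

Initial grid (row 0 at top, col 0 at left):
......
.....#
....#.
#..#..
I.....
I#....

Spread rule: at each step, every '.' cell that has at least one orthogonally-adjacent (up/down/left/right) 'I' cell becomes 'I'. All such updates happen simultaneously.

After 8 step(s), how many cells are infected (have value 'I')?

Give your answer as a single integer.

Step 0 (initial): 2 infected
Step 1: +1 new -> 3 infected
Step 2: +2 new -> 5 infected
Step 3: +4 new -> 9 infected
Step 4: +5 new -> 14 infected
Step 5: +7 new -> 21 infected
Step 6: +5 new -> 26 infected
Step 7: +3 new -> 29 infected
Step 8: +1 new -> 30 infected

Answer: 30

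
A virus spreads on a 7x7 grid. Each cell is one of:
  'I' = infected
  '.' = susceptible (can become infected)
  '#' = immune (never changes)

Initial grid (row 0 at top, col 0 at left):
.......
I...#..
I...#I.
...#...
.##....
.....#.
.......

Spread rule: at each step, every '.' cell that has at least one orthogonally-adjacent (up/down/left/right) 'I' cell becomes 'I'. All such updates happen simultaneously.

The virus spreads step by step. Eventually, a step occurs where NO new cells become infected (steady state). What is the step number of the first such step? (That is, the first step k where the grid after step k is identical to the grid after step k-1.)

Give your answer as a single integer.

Answer: 7

Derivation:
Step 0 (initial): 3 infected
Step 1: +7 new -> 10 infected
Step 2: +10 new -> 20 infected
Step 3: +9 new -> 29 infected
Step 4: +6 new -> 35 infected
Step 5: +5 new -> 40 infected
Step 6: +3 new -> 43 infected
Step 7: +0 new -> 43 infected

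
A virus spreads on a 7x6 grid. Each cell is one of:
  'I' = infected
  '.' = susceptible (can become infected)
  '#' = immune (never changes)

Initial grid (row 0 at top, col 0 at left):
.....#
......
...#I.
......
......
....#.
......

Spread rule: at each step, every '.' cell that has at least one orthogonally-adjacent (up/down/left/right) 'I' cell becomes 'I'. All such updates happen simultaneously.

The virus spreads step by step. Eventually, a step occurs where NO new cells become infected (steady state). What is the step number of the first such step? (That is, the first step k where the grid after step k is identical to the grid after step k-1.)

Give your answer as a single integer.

Step 0 (initial): 1 infected
Step 1: +3 new -> 4 infected
Step 2: +6 new -> 10 infected
Step 3: +5 new -> 15 infected
Step 4: +7 new -> 22 infected
Step 5: +8 new -> 30 infected
Step 6: +6 new -> 36 infected
Step 7: +2 new -> 38 infected
Step 8: +1 new -> 39 infected
Step 9: +0 new -> 39 infected

Answer: 9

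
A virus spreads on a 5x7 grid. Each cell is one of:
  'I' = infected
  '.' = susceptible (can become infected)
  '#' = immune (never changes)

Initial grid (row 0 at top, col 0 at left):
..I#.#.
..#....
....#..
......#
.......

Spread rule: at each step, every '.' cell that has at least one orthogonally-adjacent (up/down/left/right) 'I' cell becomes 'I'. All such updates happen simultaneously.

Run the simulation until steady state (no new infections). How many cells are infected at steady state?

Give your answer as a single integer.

Answer: 30

Derivation:
Step 0 (initial): 1 infected
Step 1: +1 new -> 2 infected
Step 2: +2 new -> 4 infected
Step 3: +2 new -> 6 infected
Step 4: +3 new -> 9 infected
Step 5: +4 new -> 13 infected
Step 6: +4 new -> 17 infected
Step 7: +3 new -> 20 infected
Step 8: +4 new -> 24 infected
Step 9: +3 new -> 27 infected
Step 10: +3 new -> 30 infected
Step 11: +0 new -> 30 infected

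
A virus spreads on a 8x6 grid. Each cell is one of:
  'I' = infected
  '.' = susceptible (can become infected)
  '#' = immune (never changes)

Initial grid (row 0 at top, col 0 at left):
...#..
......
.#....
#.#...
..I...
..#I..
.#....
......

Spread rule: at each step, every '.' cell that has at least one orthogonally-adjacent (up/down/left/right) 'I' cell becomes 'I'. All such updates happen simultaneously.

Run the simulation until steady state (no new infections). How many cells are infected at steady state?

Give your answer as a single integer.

Answer: 42

Derivation:
Step 0 (initial): 2 infected
Step 1: +4 new -> 6 infected
Step 2: +9 new -> 15 infected
Step 3: +7 new -> 22 infected
Step 4: +7 new -> 29 infected
Step 5: +4 new -> 33 infected
Step 6: +4 new -> 37 infected
Step 7: +3 new -> 40 infected
Step 8: +2 new -> 42 infected
Step 9: +0 new -> 42 infected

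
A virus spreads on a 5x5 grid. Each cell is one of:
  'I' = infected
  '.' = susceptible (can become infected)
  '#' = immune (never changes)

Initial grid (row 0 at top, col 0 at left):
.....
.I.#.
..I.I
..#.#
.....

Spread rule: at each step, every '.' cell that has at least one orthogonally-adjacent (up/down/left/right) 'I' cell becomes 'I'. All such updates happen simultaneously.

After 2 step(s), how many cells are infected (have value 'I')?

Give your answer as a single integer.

Step 0 (initial): 3 infected
Step 1: +6 new -> 9 infected
Step 2: +6 new -> 15 infected

Answer: 15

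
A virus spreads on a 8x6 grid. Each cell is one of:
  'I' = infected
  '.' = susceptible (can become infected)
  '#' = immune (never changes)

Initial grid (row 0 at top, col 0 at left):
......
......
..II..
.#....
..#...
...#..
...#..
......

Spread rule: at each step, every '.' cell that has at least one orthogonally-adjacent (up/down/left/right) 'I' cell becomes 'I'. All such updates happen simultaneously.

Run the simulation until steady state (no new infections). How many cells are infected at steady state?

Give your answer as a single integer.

Step 0 (initial): 2 infected
Step 1: +6 new -> 8 infected
Step 2: +8 new -> 16 infected
Step 3: +7 new -> 23 infected
Step 4: +5 new -> 28 infected
Step 5: +4 new -> 32 infected
Step 6: +4 new -> 36 infected
Step 7: +5 new -> 41 infected
Step 8: +3 new -> 44 infected
Step 9: +0 new -> 44 infected

Answer: 44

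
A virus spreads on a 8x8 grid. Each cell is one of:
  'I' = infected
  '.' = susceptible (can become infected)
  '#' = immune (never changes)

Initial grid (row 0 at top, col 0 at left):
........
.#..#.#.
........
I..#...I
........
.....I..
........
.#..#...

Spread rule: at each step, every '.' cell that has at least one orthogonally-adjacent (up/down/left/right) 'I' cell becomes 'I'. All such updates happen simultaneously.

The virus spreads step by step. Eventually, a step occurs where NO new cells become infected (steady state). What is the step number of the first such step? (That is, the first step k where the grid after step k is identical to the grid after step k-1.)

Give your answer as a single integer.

Answer: 7

Derivation:
Step 0 (initial): 3 infected
Step 1: +10 new -> 13 infected
Step 2: +15 new -> 28 infected
Step 3: +13 new -> 41 infected
Step 4: +11 new -> 52 infected
Step 5: +4 new -> 56 infected
Step 6: +2 new -> 58 infected
Step 7: +0 new -> 58 infected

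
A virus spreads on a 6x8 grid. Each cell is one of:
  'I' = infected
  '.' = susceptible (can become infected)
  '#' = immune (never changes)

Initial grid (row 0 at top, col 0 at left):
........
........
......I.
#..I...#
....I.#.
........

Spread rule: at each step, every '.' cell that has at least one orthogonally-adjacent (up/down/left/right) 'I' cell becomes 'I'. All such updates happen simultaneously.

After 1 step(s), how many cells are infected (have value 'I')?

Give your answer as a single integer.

Answer: 13

Derivation:
Step 0 (initial): 3 infected
Step 1: +10 new -> 13 infected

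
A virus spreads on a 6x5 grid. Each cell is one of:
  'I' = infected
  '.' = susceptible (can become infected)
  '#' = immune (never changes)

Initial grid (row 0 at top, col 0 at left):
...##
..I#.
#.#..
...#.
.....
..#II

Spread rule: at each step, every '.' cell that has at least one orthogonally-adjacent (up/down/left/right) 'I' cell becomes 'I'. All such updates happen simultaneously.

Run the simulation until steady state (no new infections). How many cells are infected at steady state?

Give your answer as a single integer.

Step 0 (initial): 3 infected
Step 1: +4 new -> 7 infected
Step 2: +5 new -> 12 infected
Step 3: +5 new -> 17 infected
Step 4: +5 new -> 22 infected
Step 5: +1 new -> 23 infected
Step 6: +0 new -> 23 infected

Answer: 23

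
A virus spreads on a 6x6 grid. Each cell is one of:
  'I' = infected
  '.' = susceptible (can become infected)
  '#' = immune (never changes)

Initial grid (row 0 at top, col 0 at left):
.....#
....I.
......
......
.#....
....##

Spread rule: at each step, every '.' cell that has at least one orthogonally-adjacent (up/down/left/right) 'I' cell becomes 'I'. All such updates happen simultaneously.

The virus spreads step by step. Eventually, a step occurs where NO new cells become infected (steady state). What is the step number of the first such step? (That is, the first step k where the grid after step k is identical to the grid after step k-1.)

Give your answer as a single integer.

Answer: 9

Derivation:
Step 0 (initial): 1 infected
Step 1: +4 new -> 5 infected
Step 2: +5 new -> 10 infected
Step 3: +6 new -> 16 infected
Step 4: +6 new -> 22 infected
Step 5: +5 new -> 27 infected
Step 6: +2 new -> 29 infected
Step 7: +2 new -> 31 infected
Step 8: +1 new -> 32 infected
Step 9: +0 new -> 32 infected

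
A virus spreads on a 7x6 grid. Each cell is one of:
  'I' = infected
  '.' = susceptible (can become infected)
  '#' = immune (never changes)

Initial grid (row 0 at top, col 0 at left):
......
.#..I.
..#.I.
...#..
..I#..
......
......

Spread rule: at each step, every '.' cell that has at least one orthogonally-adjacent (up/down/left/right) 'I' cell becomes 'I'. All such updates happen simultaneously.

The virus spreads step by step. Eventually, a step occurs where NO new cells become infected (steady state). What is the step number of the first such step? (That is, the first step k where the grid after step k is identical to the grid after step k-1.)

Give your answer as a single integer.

Step 0 (initial): 3 infected
Step 1: +9 new -> 12 infected
Step 2: +10 new -> 22 infected
Step 3: +8 new -> 30 infected
Step 4: +5 new -> 35 infected
Step 5: +3 new -> 38 infected
Step 6: +0 new -> 38 infected

Answer: 6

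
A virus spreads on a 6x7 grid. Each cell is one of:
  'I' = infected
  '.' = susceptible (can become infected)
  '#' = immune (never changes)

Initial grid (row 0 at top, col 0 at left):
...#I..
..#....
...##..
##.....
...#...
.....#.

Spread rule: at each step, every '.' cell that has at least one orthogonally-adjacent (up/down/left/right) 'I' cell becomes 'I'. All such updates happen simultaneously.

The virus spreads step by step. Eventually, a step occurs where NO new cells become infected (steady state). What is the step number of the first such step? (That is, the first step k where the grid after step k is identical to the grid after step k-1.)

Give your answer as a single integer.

Answer: 13

Derivation:
Step 0 (initial): 1 infected
Step 1: +2 new -> 3 infected
Step 2: +3 new -> 6 infected
Step 3: +2 new -> 8 infected
Step 4: +2 new -> 10 infected
Step 5: +3 new -> 13 infected
Step 6: +3 new -> 16 infected
Step 7: +3 new -> 19 infected
Step 8: +3 new -> 22 infected
Step 9: +3 new -> 25 infected
Step 10: +4 new -> 29 infected
Step 11: +3 new -> 32 infected
Step 12: +2 new -> 34 infected
Step 13: +0 new -> 34 infected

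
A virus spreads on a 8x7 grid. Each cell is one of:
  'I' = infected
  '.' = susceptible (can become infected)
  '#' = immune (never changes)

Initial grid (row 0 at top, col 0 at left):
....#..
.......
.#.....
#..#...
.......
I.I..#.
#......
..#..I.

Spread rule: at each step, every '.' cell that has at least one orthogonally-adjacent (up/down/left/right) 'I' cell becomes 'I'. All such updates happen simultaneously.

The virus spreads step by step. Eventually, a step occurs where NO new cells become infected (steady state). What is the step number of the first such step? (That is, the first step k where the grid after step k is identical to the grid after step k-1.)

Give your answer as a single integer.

Answer: 9

Derivation:
Step 0 (initial): 3 infected
Step 1: +8 new -> 11 infected
Step 2: +9 new -> 20 infected
Step 3: +5 new -> 25 infected
Step 4: +6 new -> 31 infected
Step 5: +6 new -> 37 infected
Step 6: +6 new -> 43 infected
Step 7: +4 new -> 47 infected
Step 8: +2 new -> 49 infected
Step 9: +0 new -> 49 infected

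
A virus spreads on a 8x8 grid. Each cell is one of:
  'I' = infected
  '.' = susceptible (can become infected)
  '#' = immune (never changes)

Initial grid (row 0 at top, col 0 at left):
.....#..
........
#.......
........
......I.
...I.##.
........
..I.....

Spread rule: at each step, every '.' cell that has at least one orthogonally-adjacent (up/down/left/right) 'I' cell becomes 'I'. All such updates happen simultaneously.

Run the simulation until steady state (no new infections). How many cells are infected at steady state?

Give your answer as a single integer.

Answer: 60

Derivation:
Step 0 (initial): 3 infected
Step 1: +10 new -> 13 infected
Step 2: +12 new -> 25 infected
Step 3: +12 new -> 37 infected
Step 4: +11 new -> 48 infected
Step 5: +6 new -> 54 infected
Step 6: +3 new -> 57 infected
Step 7: +2 new -> 59 infected
Step 8: +1 new -> 60 infected
Step 9: +0 new -> 60 infected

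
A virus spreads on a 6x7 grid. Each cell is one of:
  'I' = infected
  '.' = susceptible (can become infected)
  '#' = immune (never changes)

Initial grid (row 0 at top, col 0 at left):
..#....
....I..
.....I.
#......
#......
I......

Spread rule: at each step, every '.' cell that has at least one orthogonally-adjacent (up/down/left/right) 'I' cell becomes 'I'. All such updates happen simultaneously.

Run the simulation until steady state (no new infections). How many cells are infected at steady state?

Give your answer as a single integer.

Step 0 (initial): 3 infected
Step 1: +7 new -> 10 infected
Step 2: +10 new -> 20 infected
Step 3: +10 new -> 30 infected
Step 4: +7 new -> 37 infected
Step 5: +2 new -> 39 infected
Step 6: +0 new -> 39 infected

Answer: 39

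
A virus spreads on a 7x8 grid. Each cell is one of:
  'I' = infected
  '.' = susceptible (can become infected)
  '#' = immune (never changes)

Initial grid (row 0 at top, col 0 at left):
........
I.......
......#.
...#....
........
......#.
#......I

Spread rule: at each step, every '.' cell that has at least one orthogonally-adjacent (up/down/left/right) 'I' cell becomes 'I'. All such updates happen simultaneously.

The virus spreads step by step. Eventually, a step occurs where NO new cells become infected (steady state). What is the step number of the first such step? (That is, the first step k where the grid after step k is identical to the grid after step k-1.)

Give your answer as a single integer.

Step 0 (initial): 2 infected
Step 1: +5 new -> 7 infected
Step 2: +6 new -> 13 infected
Step 3: +9 new -> 22 infected
Step 4: +11 new -> 33 infected
Step 5: +10 new -> 43 infected
Step 6: +8 new -> 51 infected
Step 7: +1 new -> 52 infected
Step 8: +0 new -> 52 infected

Answer: 8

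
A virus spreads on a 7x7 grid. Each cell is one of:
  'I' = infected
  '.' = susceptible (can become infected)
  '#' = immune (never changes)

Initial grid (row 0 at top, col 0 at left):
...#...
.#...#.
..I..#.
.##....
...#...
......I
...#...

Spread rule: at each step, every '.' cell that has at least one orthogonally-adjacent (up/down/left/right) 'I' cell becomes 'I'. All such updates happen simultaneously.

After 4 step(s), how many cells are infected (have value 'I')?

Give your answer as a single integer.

Step 0 (initial): 2 infected
Step 1: +6 new -> 8 infected
Step 2: +9 new -> 17 infected
Step 3: +10 new -> 27 infected
Step 4: +5 new -> 32 infected

Answer: 32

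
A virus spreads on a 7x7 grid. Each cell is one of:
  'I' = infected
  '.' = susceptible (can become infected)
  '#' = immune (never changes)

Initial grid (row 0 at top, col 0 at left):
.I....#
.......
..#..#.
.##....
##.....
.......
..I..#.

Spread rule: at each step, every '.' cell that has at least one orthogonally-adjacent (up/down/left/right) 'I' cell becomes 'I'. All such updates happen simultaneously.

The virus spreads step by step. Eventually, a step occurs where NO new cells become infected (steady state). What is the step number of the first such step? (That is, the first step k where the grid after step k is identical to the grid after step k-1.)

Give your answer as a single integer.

Answer: 8

Derivation:
Step 0 (initial): 2 infected
Step 1: +6 new -> 8 infected
Step 2: +9 new -> 17 infected
Step 3: +6 new -> 23 infected
Step 4: +7 new -> 30 infected
Step 5: +5 new -> 35 infected
Step 6: +4 new -> 39 infected
Step 7: +2 new -> 41 infected
Step 8: +0 new -> 41 infected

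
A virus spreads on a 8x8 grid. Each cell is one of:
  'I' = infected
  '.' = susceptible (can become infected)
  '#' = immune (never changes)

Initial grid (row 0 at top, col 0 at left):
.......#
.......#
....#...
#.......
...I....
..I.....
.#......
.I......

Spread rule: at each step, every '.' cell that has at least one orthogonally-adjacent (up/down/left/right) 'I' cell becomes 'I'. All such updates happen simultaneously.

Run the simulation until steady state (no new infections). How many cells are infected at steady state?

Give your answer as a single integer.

Step 0 (initial): 3 infected
Step 1: +8 new -> 11 infected
Step 2: +10 new -> 21 infected
Step 3: +9 new -> 30 infected
Step 4: +10 new -> 40 infected
Step 5: +10 new -> 50 infected
Step 6: +7 new -> 57 infected
Step 7: +2 new -> 59 infected
Step 8: +0 new -> 59 infected

Answer: 59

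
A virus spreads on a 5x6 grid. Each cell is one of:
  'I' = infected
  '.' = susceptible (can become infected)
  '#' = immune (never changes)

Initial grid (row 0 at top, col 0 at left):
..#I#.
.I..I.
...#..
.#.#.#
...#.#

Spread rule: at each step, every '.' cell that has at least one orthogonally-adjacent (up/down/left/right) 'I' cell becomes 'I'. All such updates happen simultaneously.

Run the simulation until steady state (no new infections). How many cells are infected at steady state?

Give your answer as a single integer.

Step 0 (initial): 3 infected
Step 1: +7 new -> 10 infected
Step 2: +6 new -> 16 infected
Step 3: +3 new -> 19 infected
Step 4: +2 new -> 21 infected
Step 5: +1 new -> 22 infected
Step 6: +0 new -> 22 infected

Answer: 22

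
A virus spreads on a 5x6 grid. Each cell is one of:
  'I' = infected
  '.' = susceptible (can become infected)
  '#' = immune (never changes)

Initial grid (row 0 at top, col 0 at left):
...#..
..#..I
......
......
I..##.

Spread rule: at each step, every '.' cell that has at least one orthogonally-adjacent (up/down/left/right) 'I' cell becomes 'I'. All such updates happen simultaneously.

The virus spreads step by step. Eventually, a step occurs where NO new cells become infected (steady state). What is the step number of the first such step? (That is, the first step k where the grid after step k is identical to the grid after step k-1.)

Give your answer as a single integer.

Step 0 (initial): 2 infected
Step 1: +5 new -> 7 infected
Step 2: +7 new -> 14 infected
Step 3: +6 new -> 20 infected
Step 4: +4 new -> 24 infected
Step 5: +1 new -> 25 infected
Step 6: +1 new -> 26 infected
Step 7: +0 new -> 26 infected

Answer: 7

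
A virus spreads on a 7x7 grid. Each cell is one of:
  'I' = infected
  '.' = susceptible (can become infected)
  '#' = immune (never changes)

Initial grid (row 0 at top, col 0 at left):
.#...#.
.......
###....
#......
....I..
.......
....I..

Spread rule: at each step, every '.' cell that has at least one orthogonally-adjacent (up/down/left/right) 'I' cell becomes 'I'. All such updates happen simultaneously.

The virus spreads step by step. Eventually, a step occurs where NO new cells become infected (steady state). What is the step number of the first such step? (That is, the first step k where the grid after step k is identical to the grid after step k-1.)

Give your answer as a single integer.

Answer: 9

Derivation:
Step 0 (initial): 2 infected
Step 1: +6 new -> 8 infected
Step 2: +9 new -> 17 infected
Step 3: +9 new -> 26 infected
Step 4: +8 new -> 34 infected
Step 5: +4 new -> 38 infected
Step 6: +3 new -> 41 infected
Step 7: +1 new -> 42 infected
Step 8: +1 new -> 43 infected
Step 9: +0 new -> 43 infected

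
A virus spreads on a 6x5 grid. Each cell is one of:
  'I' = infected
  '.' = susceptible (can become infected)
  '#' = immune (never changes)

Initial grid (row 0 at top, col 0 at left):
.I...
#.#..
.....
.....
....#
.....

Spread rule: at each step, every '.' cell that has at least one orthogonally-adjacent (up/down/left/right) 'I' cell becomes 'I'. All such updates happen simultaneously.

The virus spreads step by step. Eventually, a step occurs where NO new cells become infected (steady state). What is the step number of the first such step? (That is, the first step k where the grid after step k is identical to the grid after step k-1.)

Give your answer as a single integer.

Step 0 (initial): 1 infected
Step 1: +3 new -> 4 infected
Step 2: +2 new -> 6 infected
Step 3: +5 new -> 11 infected
Step 4: +5 new -> 16 infected
Step 5: +5 new -> 21 infected
Step 6: +4 new -> 25 infected
Step 7: +1 new -> 26 infected
Step 8: +1 new -> 27 infected
Step 9: +0 new -> 27 infected

Answer: 9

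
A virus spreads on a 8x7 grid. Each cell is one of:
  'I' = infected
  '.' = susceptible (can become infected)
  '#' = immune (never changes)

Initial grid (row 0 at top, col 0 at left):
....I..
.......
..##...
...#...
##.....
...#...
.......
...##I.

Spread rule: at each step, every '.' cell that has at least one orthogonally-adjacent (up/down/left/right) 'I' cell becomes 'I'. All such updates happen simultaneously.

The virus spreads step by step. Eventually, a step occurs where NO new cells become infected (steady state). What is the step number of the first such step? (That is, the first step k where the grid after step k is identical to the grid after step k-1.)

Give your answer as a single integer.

Step 0 (initial): 2 infected
Step 1: +5 new -> 7 infected
Step 2: +8 new -> 15 infected
Step 3: +9 new -> 24 infected
Step 4: +7 new -> 31 infected
Step 5: +7 new -> 38 infected
Step 6: +6 new -> 44 infected
Step 7: +4 new -> 48 infected
Step 8: +0 new -> 48 infected

Answer: 8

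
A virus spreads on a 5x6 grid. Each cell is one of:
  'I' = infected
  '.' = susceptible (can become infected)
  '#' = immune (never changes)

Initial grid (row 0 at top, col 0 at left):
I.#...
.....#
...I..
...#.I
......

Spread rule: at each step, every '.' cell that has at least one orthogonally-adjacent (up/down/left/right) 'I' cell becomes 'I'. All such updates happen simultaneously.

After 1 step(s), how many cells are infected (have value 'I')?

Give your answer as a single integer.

Answer: 11

Derivation:
Step 0 (initial): 3 infected
Step 1: +8 new -> 11 infected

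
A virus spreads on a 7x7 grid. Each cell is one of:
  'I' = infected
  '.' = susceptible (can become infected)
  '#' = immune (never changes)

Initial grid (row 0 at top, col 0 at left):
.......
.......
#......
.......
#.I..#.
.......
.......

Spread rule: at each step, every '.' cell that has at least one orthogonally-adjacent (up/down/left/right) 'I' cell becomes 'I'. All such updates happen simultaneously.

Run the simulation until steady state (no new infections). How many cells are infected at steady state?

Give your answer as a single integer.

Step 0 (initial): 1 infected
Step 1: +4 new -> 5 infected
Step 2: +7 new -> 12 infected
Step 3: +9 new -> 21 infected
Step 4: +8 new -> 29 infected
Step 5: +8 new -> 37 infected
Step 6: +6 new -> 43 infected
Step 7: +2 new -> 45 infected
Step 8: +1 new -> 46 infected
Step 9: +0 new -> 46 infected

Answer: 46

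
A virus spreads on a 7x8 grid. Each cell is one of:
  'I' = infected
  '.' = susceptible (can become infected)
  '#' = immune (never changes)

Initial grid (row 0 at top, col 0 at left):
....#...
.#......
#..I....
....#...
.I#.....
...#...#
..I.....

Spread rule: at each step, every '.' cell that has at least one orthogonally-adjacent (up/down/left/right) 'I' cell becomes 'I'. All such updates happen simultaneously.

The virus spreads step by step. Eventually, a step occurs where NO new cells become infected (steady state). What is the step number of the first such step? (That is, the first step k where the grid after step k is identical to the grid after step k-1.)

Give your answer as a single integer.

Answer: 7

Derivation:
Step 0 (initial): 3 infected
Step 1: +10 new -> 13 infected
Step 2: +11 new -> 24 infected
Step 3: +7 new -> 31 infected
Step 4: +8 new -> 39 infected
Step 5: +7 new -> 46 infected
Step 6: +3 new -> 49 infected
Step 7: +0 new -> 49 infected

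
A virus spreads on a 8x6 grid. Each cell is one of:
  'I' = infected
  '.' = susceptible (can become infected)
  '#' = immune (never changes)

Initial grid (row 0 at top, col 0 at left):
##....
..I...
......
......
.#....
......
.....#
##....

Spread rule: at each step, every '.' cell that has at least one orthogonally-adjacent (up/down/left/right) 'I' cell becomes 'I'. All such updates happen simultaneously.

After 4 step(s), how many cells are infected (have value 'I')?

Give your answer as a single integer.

Step 0 (initial): 1 infected
Step 1: +4 new -> 5 infected
Step 2: +6 new -> 11 infected
Step 3: +7 new -> 18 infected
Step 4: +6 new -> 24 infected

Answer: 24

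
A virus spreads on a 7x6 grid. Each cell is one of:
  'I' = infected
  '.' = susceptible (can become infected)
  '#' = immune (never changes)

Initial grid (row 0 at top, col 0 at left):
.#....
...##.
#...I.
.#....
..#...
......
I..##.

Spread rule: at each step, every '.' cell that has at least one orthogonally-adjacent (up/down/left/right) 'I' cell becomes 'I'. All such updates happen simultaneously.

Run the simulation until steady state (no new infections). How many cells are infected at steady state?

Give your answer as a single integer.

Step 0 (initial): 2 infected
Step 1: +5 new -> 7 infected
Step 2: +8 new -> 15 infected
Step 3: +10 new -> 25 infected
Step 4: +5 new -> 30 infected
Step 5: +3 new -> 33 infected
Step 6: +1 new -> 34 infected
Step 7: +0 new -> 34 infected

Answer: 34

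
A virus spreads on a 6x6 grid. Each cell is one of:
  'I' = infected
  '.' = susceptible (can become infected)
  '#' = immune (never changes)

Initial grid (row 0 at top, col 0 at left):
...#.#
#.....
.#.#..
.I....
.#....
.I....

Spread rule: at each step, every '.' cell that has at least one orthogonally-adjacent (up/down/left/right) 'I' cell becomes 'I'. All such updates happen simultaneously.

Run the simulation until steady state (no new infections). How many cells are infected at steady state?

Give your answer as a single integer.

Step 0 (initial): 2 infected
Step 1: +4 new -> 6 infected
Step 2: +6 new -> 12 infected
Step 3: +4 new -> 16 infected
Step 4: +7 new -> 23 infected
Step 5: +4 new -> 27 infected
Step 6: +3 new -> 30 infected
Step 7: +0 new -> 30 infected

Answer: 30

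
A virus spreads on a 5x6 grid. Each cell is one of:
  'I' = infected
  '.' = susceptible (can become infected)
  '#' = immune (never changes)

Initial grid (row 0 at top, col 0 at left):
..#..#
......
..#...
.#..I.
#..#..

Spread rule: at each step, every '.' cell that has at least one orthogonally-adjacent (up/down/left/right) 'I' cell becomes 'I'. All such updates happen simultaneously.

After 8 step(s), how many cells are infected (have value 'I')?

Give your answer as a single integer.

Step 0 (initial): 1 infected
Step 1: +4 new -> 5 infected
Step 2: +5 new -> 10 infected
Step 3: +4 new -> 14 infected
Step 4: +3 new -> 17 infected
Step 5: +1 new -> 18 infected
Step 6: +3 new -> 21 infected
Step 7: +2 new -> 23 infected
Step 8: +1 new -> 24 infected

Answer: 24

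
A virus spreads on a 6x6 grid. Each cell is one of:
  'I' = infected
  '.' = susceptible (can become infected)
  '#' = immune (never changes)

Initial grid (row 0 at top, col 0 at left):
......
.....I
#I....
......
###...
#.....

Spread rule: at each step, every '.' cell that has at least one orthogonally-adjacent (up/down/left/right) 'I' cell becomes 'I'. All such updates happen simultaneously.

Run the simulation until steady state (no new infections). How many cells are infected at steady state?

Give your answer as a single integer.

Step 0 (initial): 2 infected
Step 1: +6 new -> 8 infected
Step 2: +10 new -> 18 infected
Step 3: +6 new -> 24 infected
Step 4: +3 new -> 27 infected
Step 5: +2 new -> 29 infected
Step 6: +1 new -> 30 infected
Step 7: +1 new -> 31 infected
Step 8: +0 new -> 31 infected

Answer: 31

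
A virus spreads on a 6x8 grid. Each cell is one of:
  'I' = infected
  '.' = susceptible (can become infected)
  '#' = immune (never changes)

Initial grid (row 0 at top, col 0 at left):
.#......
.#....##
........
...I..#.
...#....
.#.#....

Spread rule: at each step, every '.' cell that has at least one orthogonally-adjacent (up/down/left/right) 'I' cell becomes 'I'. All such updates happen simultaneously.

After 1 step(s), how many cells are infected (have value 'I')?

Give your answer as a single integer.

Step 0 (initial): 1 infected
Step 1: +3 new -> 4 infected

Answer: 4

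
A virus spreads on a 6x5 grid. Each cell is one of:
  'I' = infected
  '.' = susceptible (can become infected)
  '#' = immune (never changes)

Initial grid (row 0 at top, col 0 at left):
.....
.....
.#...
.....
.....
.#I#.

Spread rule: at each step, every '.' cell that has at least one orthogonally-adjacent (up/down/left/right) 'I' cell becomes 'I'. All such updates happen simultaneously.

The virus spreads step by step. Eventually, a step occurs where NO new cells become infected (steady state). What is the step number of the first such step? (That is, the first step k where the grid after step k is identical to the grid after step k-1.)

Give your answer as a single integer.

Answer: 8

Derivation:
Step 0 (initial): 1 infected
Step 1: +1 new -> 2 infected
Step 2: +3 new -> 5 infected
Step 3: +5 new -> 10 infected
Step 4: +6 new -> 16 infected
Step 5: +5 new -> 21 infected
Step 6: +4 new -> 25 infected
Step 7: +2 new -> 27 infected
Step 8: +0 new -> 27 infected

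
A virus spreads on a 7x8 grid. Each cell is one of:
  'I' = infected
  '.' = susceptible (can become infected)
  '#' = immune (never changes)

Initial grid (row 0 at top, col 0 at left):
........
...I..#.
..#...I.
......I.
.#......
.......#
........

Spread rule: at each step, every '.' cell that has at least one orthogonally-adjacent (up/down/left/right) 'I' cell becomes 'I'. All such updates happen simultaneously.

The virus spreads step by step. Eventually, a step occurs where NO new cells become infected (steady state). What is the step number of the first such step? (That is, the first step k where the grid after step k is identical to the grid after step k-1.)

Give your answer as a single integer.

Answer: 9

Derivation:
Step 0 (initial): 3 infected
Step 1: +9 new -> 12 infected
Step 2: +11 new -> 23 infected
Step 3: +10 new -> 33 infected
Step 4: +9 new -> 42 infected
Step 5: +4 new -> 46 infected
Step 6: +3 new -> 49 infected
Step 7: +2 new -> 51 infected
Step 8: +1 new -> 52 infected
Step 9: +0 new -> 52 infected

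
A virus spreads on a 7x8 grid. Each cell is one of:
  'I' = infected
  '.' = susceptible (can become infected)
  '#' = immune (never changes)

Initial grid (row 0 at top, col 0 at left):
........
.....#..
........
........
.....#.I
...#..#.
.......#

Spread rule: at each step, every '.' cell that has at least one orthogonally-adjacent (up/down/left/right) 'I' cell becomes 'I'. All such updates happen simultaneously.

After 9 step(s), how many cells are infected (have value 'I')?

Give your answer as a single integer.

Step 0 (initial): 1 infected
Step 1: +3 new -> 4 infected
Step 2: +2 new -> 6 infected
Step 3: +3 new -> 9 infected
Step 4: +4 new -> 13 infected
Step 5: +4 new -> 17 infected
Step 6: +6 new -> 23 infected
Step 7: +7 new -> 30 infected
Step 8: +8 new -> 38 infected
Step 9: +7 new -> 45 infected

Answer: 45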